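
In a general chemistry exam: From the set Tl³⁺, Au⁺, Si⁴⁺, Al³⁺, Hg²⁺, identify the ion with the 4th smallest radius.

First list Z and electron count for each: Si⁴⁺ has 10 e⁻ (Z=14), Al³⁺ has 10 e⁻ (Z=13), Tl³⁺ has 78 e⁻ (Z=81), Hg²⁺ has 78 e⁻ (Z=80), Au⁺ has 78 e⁻ (Z=79). Si⁴⁺ < Al³⁺ (isoelectronic, higher Z=14 is smaller); Al³⁺ < Tl³⁺ (same group, 3 shells fewer); Tl³⁺ < Hg²⁺ (isoelectronic, higher Z=81 is smaller); Hg²⁺ < Au⁺ (both 78 e⁻, Z=80>79).
So the order is Si⁴⁺ < Al³⁺ < Tl³⁺ < Hg²⁺ < Au⁺; the 4th-smallest ion is Hg²⁺.

Hg²⁺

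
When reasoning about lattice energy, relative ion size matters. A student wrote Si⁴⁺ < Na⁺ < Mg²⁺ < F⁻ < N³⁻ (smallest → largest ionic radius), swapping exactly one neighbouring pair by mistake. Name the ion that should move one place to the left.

The pair Na⁺, Mg²⁺ is the wrong way round — they are isoelectronic (10 e⁻) and Mg has more protons than Na (12 vs 11), making Mg²⁺ smaller. All other adjacent pairs agree with periodic trends, so Mg²⁺ is the misplaced ion.

Mg²⁺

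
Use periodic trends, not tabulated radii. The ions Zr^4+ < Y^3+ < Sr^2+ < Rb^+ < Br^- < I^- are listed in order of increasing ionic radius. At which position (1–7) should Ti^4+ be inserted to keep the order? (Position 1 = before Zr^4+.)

1

Work out protons and electrons: Ti^4+ has 18 e⁻ (Z=22), Zr^4+ has 36 e⁻ (Z=40), Y^3+ has 36 e⁻ (Z=39), Sr^2+ has 36 e⁻ (Z=38), Rb^+ has 36 e⁻ (Z=37), Br^- has 36 e⁻ (Z=35), I^- has 54 e⁻ (Z=53). Ti^4+ < Zr^4+ (same group, period 4 vs 5); Zr^4+ < Y^3+ (both 36 e⁻, Z=40>39); Y^3+ < Sr^2+ (isoelectronic, higher Z=39 is smaller); Sr^2+ < Rb^+ (isoelectronic, higher Z=38 is smaller); Rb^+ < Br^- (isoelectronic, higher Z=37 is smaller); Br^- < I^- (same group, period 4 vs 5).
Putting Ti^4+ in gives Ti^4+ < Zr^4+ < Y^3+ < Sr^2+ < Rb^+ < Br^- < I^-; it lands at slot 1.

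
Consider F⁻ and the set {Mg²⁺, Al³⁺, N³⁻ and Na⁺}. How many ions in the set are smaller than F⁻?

3

All of these have 10 electrons (isoelectronic). With the same electron cloud, the ion with the most protons pulls it in tightest. Nuclear charges: Al³⁺ (Z=13), Mg²⁺ (Z=12), Na⁺ (Z=11), F⁻ (Z=9), N³⁻ (Z=7). Highest Z is smallest.
Relative to F⁻, the ions that are smaller are Al³⁺, Mg²⁺, Na⁺. So 3 are smaller.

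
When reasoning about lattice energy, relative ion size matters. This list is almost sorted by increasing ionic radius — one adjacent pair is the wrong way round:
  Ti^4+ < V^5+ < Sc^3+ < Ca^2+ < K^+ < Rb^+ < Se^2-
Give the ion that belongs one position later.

Ti^4+

Scanning neighbour by neighbour, only Ti^4+/V^5+ violates a trend: V^5+ and Ti^4+ share 18 electrons; the higher nuclear charge on V (Z=23) contracts it more, so V^5+ < Ti^4+. That makes Ti^4+ the one sitting a position early relative to where it belongs.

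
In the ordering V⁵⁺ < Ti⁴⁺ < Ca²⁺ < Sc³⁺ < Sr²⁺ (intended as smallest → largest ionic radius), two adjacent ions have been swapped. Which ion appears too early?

Ca²⁺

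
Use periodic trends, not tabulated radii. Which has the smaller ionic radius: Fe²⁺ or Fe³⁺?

Fe³⁺

For a single element, ionic radius drops as positive charge rises — Fe³⁺ < Fe²⁺.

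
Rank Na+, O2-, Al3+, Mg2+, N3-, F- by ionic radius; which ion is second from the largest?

Each ion has 10 electrons. The ranking follows nuclear charge in reverse — greater Z gives a smaller radius. Al3+ (Z=13), Mg2+ (Z=12), Na+ (Z=11), F- (Z=9), O2- (Z=8), N3- (Z=7).
Ordering: Al3+ < Mg2+ < Na+ < F- < O2- < N3-. The second largest is O2-.

O2-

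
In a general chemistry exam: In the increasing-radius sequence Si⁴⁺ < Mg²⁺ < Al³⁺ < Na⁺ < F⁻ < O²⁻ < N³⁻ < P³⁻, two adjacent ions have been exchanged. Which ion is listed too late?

Al³⁺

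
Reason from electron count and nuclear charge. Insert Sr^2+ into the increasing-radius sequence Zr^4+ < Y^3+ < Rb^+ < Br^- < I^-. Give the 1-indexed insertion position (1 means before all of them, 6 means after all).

3

Electron counts and nuclear charges: Zr^4+ has 36 e⁻ (Z=40), Y^3+ has 36 e⁻ (Z=39), Sr^2+ has 36 e⁻ (Z=38), Rb^+ has 36 e⁻ (Z=37), Br^- has 36 e⁻ (Z=35), I^- has 54 e⁻ (Z=53). Zr^4+ < Y^3+ (isoelectronic, higher Z=40 is smaller); Y^3+ < Sr^2+ (both 36 e⁻, Z=39>38); Sr^2+ < Rb^+ (both 36 e⁻, Z=38>37); Rb^+ < Br^- (isoelectronic, higher Z=37 is smaller); Br^- < I^- (same group, period 4 vs 5).
The complete sequence is Zr^4+ < Y^3+ < Sr^2+ < Rb^+ < Br^- < I^-. Sr^2+ sits at position 3.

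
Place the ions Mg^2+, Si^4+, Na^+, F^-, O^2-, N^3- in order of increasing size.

Si^4+ < Mg^2+ < Na^+ < F^- < O^2- < N^3-

These species are isoelectronic with 10 electrons. The only difference is the number of protons: Si^4+ (Z=14), Mg^2+ (Z=12), Na^+ (Z=11), F^- (Z=9), O^2- (Z=8), N^3- (Z=7). The strongest nuclear pull (Si^4+) gives the smallest ion.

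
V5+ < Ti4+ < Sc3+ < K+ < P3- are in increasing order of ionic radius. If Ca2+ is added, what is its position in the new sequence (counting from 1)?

4

Each ion has 18 electrons. The ranking follows nuclear charge in reverse — greater Z gives a smaller radius. V5+ (Z=23), Ti4+ (Z=22), Sc3+ (Z=21), Ca2+ (Z=20), K+ (Z=19), P3- (Z=15).
Putting Ca2+ in gives V5+ < Ti4+ < Sc3+ < Ca2+ < K+ < P3-; it lands at slot 4.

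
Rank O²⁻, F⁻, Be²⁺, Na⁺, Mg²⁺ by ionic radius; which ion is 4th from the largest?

Mg²⁺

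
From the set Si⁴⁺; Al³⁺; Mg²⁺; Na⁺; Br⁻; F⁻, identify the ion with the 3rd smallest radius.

Mg²⁺

Tabulating Z and e⁻: Si⁴⁺ has 10 e⁻ (Z=14), Al³⁺ has 10 e⁻ (Z=13), Mg²⁺ has 10 e⁻ (Z=12), Na⁺ has 10 e⁻ (Z=11), F⁻ has 10 e⁻ (Z=9), Br⁻ has 36 e⁻ (Z=35). Si⁴⁺ < Al³⁺ (isoelectronic, higher Z=14 is smaller); Al³⁺ < Mg²⁺ (both 10 e⁻, Z=13>12); Mg²⁺ < Na⁺ (isoelectronic, higher Z=12 is smaller); Na⁺ < F⁻ (isoelectronic, higher Z=11 is smaller); F⁻ < Br⁻ (same group, period 2 vs 4).
Ordering: Si⁴⁺ < Al³⁺ < Mg²⁺ < Na⁺ < F⁻ < Br⁻. The 3rd smallest is Mg²⁺.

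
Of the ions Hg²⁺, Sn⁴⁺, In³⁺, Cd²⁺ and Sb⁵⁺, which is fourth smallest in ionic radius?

Work out protons and electrons: Sb⁵⁺ has 46 e⁻ (Z=51), Sn⁴⁺ has 46 e⁻ (Z=50), In³⁺ has 46 e⁻ (Z=49), Cd²⁺ has 46 e⁻ (Z=48), Hg²⁺ has 78 e⁻ (Z=80). Sb⁵⁺ < Sn⁴⁺ (both 46 e⁻, Z=51>50); Sn⁴⁺ < In³⁺ (both 46 e⁻, Z=50>49); In³⁺ < Cd²⁺ (isoelectronic, higher Z=49 is smaller); Cd²⁺ < Hg²⁺ (same group, 1 shell fewer).
Full ascending order: Sb⁵⁺ < Sn⁴⁺ < In³⁺ < Cd²⁺ < Hg²⁺. Counting from the smallest, position 4 is Cd²⁺.

Cd²⁺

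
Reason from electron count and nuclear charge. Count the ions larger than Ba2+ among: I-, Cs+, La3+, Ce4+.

2

Each ion has 54 electrons. The ranking follows nuclear charge in reverse — greater Z gives a smaller radius. Ce4+ (Z=58), La3+ (Z=57), Ba2+ (Z=56), Cs+ (Z=55), I- (Z=53).
Placing each against Ba2+: smaller — Ce4+, La3+; larger — Cs+, I-. So 2 are larger.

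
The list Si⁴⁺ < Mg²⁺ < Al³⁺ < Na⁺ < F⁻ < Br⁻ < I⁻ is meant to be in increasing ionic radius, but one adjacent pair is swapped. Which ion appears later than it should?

The pair Mg²⁺, Al³⁺ is the wrong way round — they are isoelectronic (10 e⁻) and Al has more protons than Mg (13 vs 12), making Al³⁺ smaller. All other adjacent pairs agree with periodic trends, so Al³⁺ is the misplaced ion.

Al³⁺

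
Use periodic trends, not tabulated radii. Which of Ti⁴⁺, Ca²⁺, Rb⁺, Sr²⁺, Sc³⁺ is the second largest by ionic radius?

Work out protons and electrons: Ti⁴⁺: 18 e⁻, Z=22, Sc³⁺: 18 e⁻, Z=21, Ca²⁺: 18 e⁻, Z=20, Sr²⁺: 36 e⁻, Z=38, Rb⁺: 36 e⁻, Z=37. Ti⁴⁺ < Sc³⁺ (isoelectronic, higher Z=22 is smaller); Sc³⁺ < Ca²⁺ (both 18 e⁻, Z=21>20); Ca²⁺ < Sr²⁺ (same group, period 4 vs 5); Sr²⁺ < Rb⁺ (isoelectronic, higher Z=38 is smaller).
That gives Ti⁴⁺ < Sc³⁺ < Ca²⁺ < Sr²⁺ < Rb⁺. From the largest end, number 2 is Sr²⁺.

Sr²⁺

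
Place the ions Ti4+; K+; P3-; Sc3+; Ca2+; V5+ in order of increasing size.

These species are isoelectronic with 18 electrons. The only difference is the number of protons: V5+ (Z=23), Ti4+ (Z=22), Sc3+ (Z=21), Ca2+ (Z=20), K+ (Z=19), P3- (Z=15). The strongest nuclear pull (V5+) gives the smallest ion.

V5+ < Ti4+ < Sc3+ < Ca2+ < K+ < P3-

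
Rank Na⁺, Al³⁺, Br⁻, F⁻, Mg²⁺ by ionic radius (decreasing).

First list Z and electron count for each: Al³⁺ (Z=13, 10 e⁻), Mg²⁺ (Z=12, 10 e⁻), Na⁺ (Z=11, 10 e⁻), F⁻ (Z=9, 10 e⁻), Br⁻ (Z=35, 36 e⁻). Al³⁺ < Mg²⁺ (isoelectronic, higher Z=13 is smaller); Mg²⁺ < Na⁺ (isoelectronic, higher Z=12 is smaller); Na⁺ < F⁻ (isoelectronic, higher Z=11 is smaller); F⁻ < Br⁻ (same group, period 2 vs 4).

Br⁻ > F⁻ > Na⁺ > Mg²⁺ > Al³⁺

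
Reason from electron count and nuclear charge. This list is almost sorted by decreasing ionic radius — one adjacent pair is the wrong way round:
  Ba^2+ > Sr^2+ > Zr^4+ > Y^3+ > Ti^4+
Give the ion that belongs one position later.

Zr^4+

Check each adjacent pair. Zr^4+ and Y^3+ are reversed: both have 36 electrons but Z(Zr)=40 > Z(Y)=39, so Zr^4+ should be the smaller of the two. No other neighbouring pair contradicts the periodic trends, so Zr^4+ is the ion listed too early.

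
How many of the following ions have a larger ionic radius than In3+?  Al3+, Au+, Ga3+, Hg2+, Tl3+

3

Electron counts and nuclear charges: Al3+ (Z=13, 10 e⁻), Ga3+ (Z=31, 28 e⁻), In3+ (Z=49, 46 e⁻), Tl3+ (Z=81, 78 e⁻), Hg2+ (Z=80, 78 e⁻), Au+ (Z=79, 78 e⁻). Al3+ < Ga3+ (same group, 1 shell fewer); Ga3+ < In3+ (same group, period 4 vs 5); In3+ < Tl3+ (same group, period 5 vs 6); Tl3+ < Hg2+ (both 78 e⁻, Z=81>80); Hg2+ < Au+ (both 78 e⁻, Z=80>79).
Relative to In3+, the ions that are larger are Tl3+, Hg2+, Au+. That's 3.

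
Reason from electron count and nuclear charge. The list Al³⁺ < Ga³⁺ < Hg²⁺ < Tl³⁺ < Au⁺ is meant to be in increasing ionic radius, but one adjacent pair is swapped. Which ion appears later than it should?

Tl³⁺

Scanning neighbour by neighbour, only Hg²⁺/Tl³⁺ violates a trend: both have 78 electrons but Z(Tl)=81 > Z(Hg)=80, so Tl³⁺ should be the smaller of the two. That makes Tl³⁺ the one sitting a position late relative to where it belongs.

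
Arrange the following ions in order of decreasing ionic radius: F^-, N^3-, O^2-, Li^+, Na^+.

N^3- > O^2- > F^- > Na^+ > Li^+

Electron counts and nuclear charges: Li^+ has 2 e⁻ (Z=3), Na^+ has 10 e⁻ (Z=11), F^- has 10 e⁻ (Z=9), O^2- has 10 e⁻ (Z=8), N^3- has 10 e⁻ (Z=7). Li^+ < Na^+ (same group, period 2 vs 3); Na^+ < F^- (isoelectronic, higher Z=11 is smaller); F^- < O^2- (isoelectronic, higher Z=9 is smaller); O^2- < N^3- (both 10 e⁻, Z=8>7).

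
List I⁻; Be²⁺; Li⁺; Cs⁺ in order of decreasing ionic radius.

Be²⁺: 2 e⁻, Z=4, Li⁺: 2 e⁻, Z=3, Cs⁺: 54 e⁻, Z=55, I⁻: 54 e⁻, Z=53. Be²⁺ < Li⁺ (both 2 e⁻, Z=4>3); Li⁺ < Cs⁺ (same group, period 2 vs 6); Cs⁺ < I⁻ (isoelectronic, higher Z=55 is smaller).

I⁻ > Cs⁺ > Li⁺ > Be²⁺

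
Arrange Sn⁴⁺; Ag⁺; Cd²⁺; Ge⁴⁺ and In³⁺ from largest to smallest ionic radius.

Ag⁺ > Cd²⁺ > In³⁺ > Sn⁴⁺ > Ge⁴⁺

Tabulating Z and e⁻: Ge⁴⁺ has 28 e⁻ (Z=32), Sn⁴⁺ has 46 e⁻ (Z=50), In³⁺ has 46 e⁻ (Z=49), Cd²⁺ has 46 e⁻ (Z=48), Ag⁺ has 46 e⁻ (Z=47). Ge⁴⁺ < Sn⁴⁺ (same group, period 4 vs 5); Sn⁴⁺ < In³⁺ (both 46 e⁻, Z=50>49); In³⁺ < Cd²⁺ (both 46 e⁻, Z=49>48); Cd²⁺ < Ag⁺ (both 46 e⁻, Z=48>47).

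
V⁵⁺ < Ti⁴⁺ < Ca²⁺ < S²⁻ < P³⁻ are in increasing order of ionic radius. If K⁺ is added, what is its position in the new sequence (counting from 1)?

These species are isoelectronic with 18 electrons. The only difference is the number of protons: V⁵⁺ (Z=23), Ti⁴⁺ (Z=22), Ca²⁺ (Z=20), K⁺ (Z=19), S²⁻ (Z=16), P³⁻ (Z=15). The strongest nuclear pull (V⁵⁺) gives the smallest ion.
The complete sequence is V⁵⁺ < Ti⁴⁺ < Ca²⁺ < K⁺ < S²⁻ < P³⁻. K⁺ sits at position 4.

4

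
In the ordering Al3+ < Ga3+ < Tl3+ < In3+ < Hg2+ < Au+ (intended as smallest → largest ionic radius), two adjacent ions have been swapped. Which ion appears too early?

Scanning neighbour by neighbour, only Tl3+/In3+ violates a trend: same group and charge — period 5 sits above period 6, so In3+ is smaller. That makes Tl3+ the one sitting a position early relative to where it belongs.

Tl3+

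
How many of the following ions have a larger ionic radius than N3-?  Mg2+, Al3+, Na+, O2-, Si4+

0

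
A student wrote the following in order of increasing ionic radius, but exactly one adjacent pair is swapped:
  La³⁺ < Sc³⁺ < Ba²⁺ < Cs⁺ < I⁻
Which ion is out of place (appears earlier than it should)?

La³⁺

Check each adjacent pair. La³⁺ and Sc³⁺ are reversed: Sc³⁺ and La³⁺ are in one column with the same charge; the lighter period-4 ion has 2 fewer shells and is smaller. No other neighbouring pair contradicts the periodic trends, so La³⁺ is the ion listed too early.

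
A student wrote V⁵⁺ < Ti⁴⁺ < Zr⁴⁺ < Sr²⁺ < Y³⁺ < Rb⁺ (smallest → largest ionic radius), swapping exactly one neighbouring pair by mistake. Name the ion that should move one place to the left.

Y³⁺

Compare adjacent ions: Y³⁺ and Sr²⁺ share 36 electrons; the higher nuclear charge on Y (Z=39) contracts it more, so Y³⁺ < Sr²⁺ — yet in this increasing list Sr²⁺ sits before Y³⁺. Nothing else is reversed, so Y³⁺ should move one place to the left.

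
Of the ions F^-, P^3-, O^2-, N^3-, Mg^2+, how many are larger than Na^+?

4

Tabulating Z and e⁻: Mg^2+ has 10 e⁻ (Z=12), Na^+ has 10 e⁻ (Z=11), F^- has 10 e⁻ (Z=9), O^2- has 10 e⁻ (Z=8), N^3- has 10 e⁻ (Z=7), P^3- has 18 e⁻ (Z=15). Mg^2+ < Na^+ (both 10 e⁻, Z=12>11); Na^+ < F^- (both 10 e⁻, Z=11>9); F^- < O^2- (isoelectronic, higher Z=9 is smaller); O^2- < N^3- (isoelectronic, higher Z=8 is smaller); N^3- < P^3- (same group, period 2 vs 3).
Placing each against Na^+: smaller — Mg^2+; larger — F^-, O^2-, N^3-, P^3-. Count: 4.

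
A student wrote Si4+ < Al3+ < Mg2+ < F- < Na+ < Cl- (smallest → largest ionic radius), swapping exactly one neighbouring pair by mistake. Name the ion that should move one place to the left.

Compare adjacent ions: both have 10 electrons but Z(Na)=11 > Z(F)=9, so Na+ should be the smaller of the two — yet in this increasing list F- sits before Na+. Nothing else is reversed, so Na+ should move one place to the left.

Na+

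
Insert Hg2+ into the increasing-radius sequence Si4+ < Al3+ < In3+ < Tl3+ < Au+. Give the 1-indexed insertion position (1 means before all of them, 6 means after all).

5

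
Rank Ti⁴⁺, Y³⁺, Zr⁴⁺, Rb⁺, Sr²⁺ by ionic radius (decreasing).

Tabulating Z and e⁻: Ti⁴⁺ (Z=22, 18 e⁻), Zr⁴⁺ (Z=40, 36 e⁻), Y³⁺ (Z=39, 36 e⁻), Sr²⁺ (Z=38, 36 e⁻), Rb⁺ (Z=37, 36 e⁻). Ti⁴⁺ < Zr⁴⁺ (same group, 1 shell fewer); Zr⁴⁺ < Y³⁺ (isoelectronic, higher Z=40 is smaller); Y³⁺ < Sr²⁺ (both 36 e⁻, Z=39>38); Sr²⁺ < Rb⁺ (both 36 e⁻, Z=38>37).

Rb⁺ > Sr²⁺ > Y³⁺ > Zr⁴⁺ > Ti⁴⁺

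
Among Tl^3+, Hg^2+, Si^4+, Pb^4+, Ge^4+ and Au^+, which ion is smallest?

Si^4+

Electron counts and nuclear charges: Si^4+ (Z=14, 10 e⁻), Ge^4+ (Z=32, 28 e⁻), Pb^4+ (Z=82, 78 e⁻), Tl^3+ (Z=81, 78 e⁻), Hg^2+ (Z=80, 78 e⁻), Au^+ (Z=79, 78 e⁻). Si^4+ < Ge^4+ (same group, period 3 vs 4); Ge^4+ < Pb^4+ (same group, period 4 vs 6); Pb^4+ < Tl^3+ (isoelectronic, higher Z=82 is smaller); Tl^3+ < Hg^2+ (isoelectronic, higher Z=81 is smaller); Hg^2+ < Au^+ (both 78 e⁻, Z=80>79).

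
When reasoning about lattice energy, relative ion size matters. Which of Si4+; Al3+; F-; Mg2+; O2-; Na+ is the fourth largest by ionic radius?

Mg2+

These species are isoelectronic with 10 electrons. The only difference is the number of protons: Si4+ (Z=14), Al3+ (Z=13), Mg2+ (Z=12), Na+ (Z=11), F- (Z=9), O2- (Z=8). The strongest nuclear pull (Si4+) gives the smallest ion.
Full ascending order: Si4+ < Al3+ < Mg2+ < Na+ < F- < O2-. Counting from the largest, position 4 is Mg2+.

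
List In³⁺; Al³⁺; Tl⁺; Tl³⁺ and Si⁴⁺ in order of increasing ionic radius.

Si⁴⁺ < Al³⁺ < In³⁺ < Tl³⁺ < Tl⁺

Tabulating Z and e⁻: Si⁴⁺ (Z=14, 10 e⁻), Al³⁺ (Z=13, 10 e⁻), In³⁺ (Z=49, 46 e⁻), Tl³⁺ (Z=81, 78 e⁻), Tl⁺ (Z=81, 80 e⁻). Si⁴⁺ < Al³⁺ (both 10 e⁻, Z=14>13); Al³⁺ < In³⁺ (same group, period 3 vs 5); In³⁺ < Tl³⁺ (same group, period 5 vs 6); Tl³⁺ < Tl⁺ (same element, +3 vs +1).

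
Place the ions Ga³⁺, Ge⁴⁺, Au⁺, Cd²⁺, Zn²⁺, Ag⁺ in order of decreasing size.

Au⁺ > Ag⁺ > Cd²⁺ > Zn²⁺ > Ga³⁺ > Ge⁴⁺

Ge⁴⁺ (Z=32, 28 e⁻), Ga³⁺ (Z=31, 28 e⁻), Zn²⁺ (Z=30, 28 e⁻), Cd²⁺ (Z=48, 46 e⁻), Ag⁺ (Z=47, 46 e⁻), Au⁺ (Z=79, 78 e⁻). Ge⁴⁺ < Ga³⁺ (both 28 e⁻, Z=32>31); Ga³⁺ < Zn²⁺ (both 28 e⁻, Z=31>30); Zn²⁺ < Cd²⁺ (same group, 1 shell fewer); Cd²⁺ < Ag⁺ (both 46 e⁻, Z=48>47); Ag⁺ < Au⁺ (same group, period 5 vs 6).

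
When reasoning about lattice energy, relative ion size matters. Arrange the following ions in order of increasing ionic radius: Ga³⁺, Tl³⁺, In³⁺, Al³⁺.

Al³⁺ < Ga³⁺ < In³⁺ < Tl³⁺

These ions sit in one column with identical charge. Each step down the periodic table adds a principal shell, increasing the radius.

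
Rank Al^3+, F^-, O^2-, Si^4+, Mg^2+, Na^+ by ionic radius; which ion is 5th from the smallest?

All of these have 10 electrons (isoelectronic). With the same electron cloud, the ion with the most protons pulls it in tightest. Nuclear charges: Si^4+ (Z=14), Al^3+ (Z=13), Mg^2+ (Z=12), Na^+ (Z=11), F^- (Z=9), O^2- (Z=8). Highest Z is smallest.
That gives Si^4+ < Al^3+ < Mg^2+ < Na^+ < F^- < O^2-. From the smallest end, number 5 is F^-.

F^-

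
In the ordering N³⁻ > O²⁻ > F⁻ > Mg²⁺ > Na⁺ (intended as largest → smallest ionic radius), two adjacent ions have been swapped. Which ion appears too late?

Compare adjacent ions: Mg²⁺ and Na⁺ share 10 electrons; the higher nuclear charge on Mg (Z=12) contracts it more, so Mg²⁺ < Na⁺ — yet in this decreasing list Mg²⁺ sits before Na⁺. Nothing else is reversed, so Na⁺ should move one place to the left.

Na⁺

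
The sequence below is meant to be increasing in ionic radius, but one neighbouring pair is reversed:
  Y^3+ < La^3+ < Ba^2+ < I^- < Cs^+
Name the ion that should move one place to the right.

I^-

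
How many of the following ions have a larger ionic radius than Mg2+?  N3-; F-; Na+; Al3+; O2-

4

All of these have 10 electrons (isoelectronic). With the same electron cloud, the ion with the most protons pulls it in tightest. Nuclear charges: Al3+ (Z=13), Mg2+ (Z=12), Na+ (Z=11), F- (Z=9), O2- (Z=8), N3- (Z=7). Highest Z is smallest.
Ordering all of them (including Mg2+) by radius gives Al3+ < Mg2+ < Na+ < F- < O2- < N3-. Count: 4.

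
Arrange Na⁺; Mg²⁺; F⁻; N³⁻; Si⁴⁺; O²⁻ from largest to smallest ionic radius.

N³⁻ > O²⁻ > F⁻ > Na⁺ > Mg²⁺ > Si⁴⁺

Each ion has 10 electrons. The ranking follows nuclear charge in reverse — greater Z gives a smaller radius. Si⁴⁺ (Z=14), Mg²⁺ (Z=12), Na⁺ (Z=11), F⁻ (Z=9), O²⁻ (Z=8), N³⁻ (Z=7).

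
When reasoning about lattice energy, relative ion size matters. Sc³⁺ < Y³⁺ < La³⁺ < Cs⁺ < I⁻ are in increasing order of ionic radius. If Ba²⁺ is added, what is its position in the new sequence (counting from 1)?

Tabulating Z and e⁻: Sc³⁺ (Z=21, 18 e⁻), Y³⁺ (Z=39, 36 e⁻), La³⁺ (Z=57, 54 e⁻), Ba²⁺ (Z=56, 54 e⁻), Cs⁺ (Z=55, 54 e⁻), I⁻ (Z=53, 54 e⁻). Sc³⁺ < Y³⁺ (same group, period 4 vs 5); Y³⁺ < La³⁺ (same group, 1 shell fewer); La³⁺ < Ba²⁺ (isoelectronic, higher Z=57 is smaller); Ba²⁺ < Cs⁺ (isoelectronic, higher Z=56 is smaller); Cs⁺ < I⁻ (both 54 e⁻, Z=55>53).
With Ba²⁺ included the full order is Sc³⁺ < Y³⁺ < La³⁺ < Ba²⁺ < Cs⁺ < I⁻, so it takes position 4.

4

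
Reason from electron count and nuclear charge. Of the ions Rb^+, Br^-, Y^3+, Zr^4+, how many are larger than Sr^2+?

2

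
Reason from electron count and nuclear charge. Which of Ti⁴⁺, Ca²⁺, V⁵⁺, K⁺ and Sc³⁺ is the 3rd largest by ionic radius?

Each ion has 18 electrons. The ranking follows nuclear charge in reverse — greater Z gives a smaller radius. V⁵⁺ (Z=23), Ti⁴⁺ (Z=22), Sc³⁺ (Z=21), Ca²⁺ (Z=20), K⁺ (Z=19).
Full ascending order: V⁵⁺ < Ti⁴⁺ < Sc³⁺ < Ca²⁺ < K⁺. Counting from the largest, position 3 is Sc³⁺.

Sc³⁺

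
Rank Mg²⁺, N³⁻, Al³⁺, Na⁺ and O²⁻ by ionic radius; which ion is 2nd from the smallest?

Isoelectronic series (10 e⁻ each). Size is set by nuclear charge: more protons means a smaller ion. Al³⁺ (Z=13), Mg²⁺ (Z=12), Na⁺ (Z=11), O²⁻ (Z=8), N³⁻ (Z=7).
Ordering: Al³⁺ < Mg²⁺ < Na⁺ < O²⁻ < N³⁻. The 2nd smallest is Mg²⁺.

Mg²⁺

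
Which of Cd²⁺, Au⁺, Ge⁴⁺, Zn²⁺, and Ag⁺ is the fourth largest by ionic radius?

Ge⁴⁺ has 28 e⁻ (Z=32), Zn²⁺ has 28 e⁻ (Z=30), Cd²⁺ has 46 e⁻ (Z=48), Ag⁺ has 46 e⁻ (Z=47), Au⁺ has 78 e⁻ (Z=79). Ge⁴⁺ < Zn²⁺ (isoelectronic, higher Z=32 is smaller); Zn²⁺ < Cd²⁺ (same group, period 4 vs 5); Cd²⁺ < Ag⁺ (isoelectronic, higher Z=48 is smaller); Ag⁺ < Au⁺ (same group, period 5 vs 6).
Ordering: Ge⁴⁺ < Zn²⁺ < Cd²⁺ < Ag⁺ < Au⁺. The fourth largest is Zn²⁺.

Zn²⁺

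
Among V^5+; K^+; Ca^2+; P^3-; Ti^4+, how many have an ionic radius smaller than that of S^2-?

4

All of these have 18 electrons (isoelectronic). With the same electron cloud, the ion with the most protons pulls it in tightest. Nuclear charges: V^5+ (Z=23), Ti^4+ (Z=22), Ca^2+ (Z=20), K^+ (Z=19), S^2- (Z=16), P^3- (Z=15). Highest Z is smallest.
Ordering all of them (including S^2-) by radius gives V^5+ < Ti^4+ < Ca^2+ < K^+ < S^2- < P^3-. So 4 are smaller.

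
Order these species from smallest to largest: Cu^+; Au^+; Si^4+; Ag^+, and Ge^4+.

Tabulating Z and e⁻: Si^4+: 10 e⁻, Z=14, Ge^4+: 28 e⁻, Z=32, Cu^+: 28 e⁻, Z=29, Ag^+: 46 e⁻, Z=47, Au^+: 78 e⁻, Z=79. Si^4+ < Ge^4+ (same group, 1 shell fewer); Ge^4+ < Cu^+ (isoelectronic, higher Z=32 is smaller); Cu^+ < Ag^+ (same group, period 4 vs 5); Ag^+ < Au^+ (same group, period 5 vs 6).

Si^4+ < Ge^4+ < Cu^+ < Ag^+ < Au^+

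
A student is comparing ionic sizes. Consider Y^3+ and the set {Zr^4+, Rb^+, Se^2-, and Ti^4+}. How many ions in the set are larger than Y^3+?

2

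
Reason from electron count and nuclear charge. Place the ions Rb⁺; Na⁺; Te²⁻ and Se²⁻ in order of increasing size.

Na⁺ < Rb⁺ < Se²⁻ < Te²⁻

Work out protons and electrons: Na⁺ has 10 e⁻ (Z=11), Rb⁺ has 36 e⁻ (Z=37), Se²⁻ has 36 e⁻ (Z=34), Te²⁻ has 54 e⁻ (Z=52). Na⁺ < Rb⁺ (same group, period 3 vs 5); Rb⁺ < Se²⁻ (isoelectronic, higher Z=37 is smaller); Se²⁻ < Te²⁻ (same group, 1 shell fewer).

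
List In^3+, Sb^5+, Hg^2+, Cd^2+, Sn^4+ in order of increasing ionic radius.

Sb^5+ < Sn^4+ < In^3+ < Cd^2+ < Hg^2+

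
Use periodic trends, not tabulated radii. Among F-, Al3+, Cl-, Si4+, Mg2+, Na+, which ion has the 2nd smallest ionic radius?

Al3+

Tabulating Z and e⁻: Si4+ (Z=14, 10 e⁻), Al3+ (Z=13, 10 e⁻), Mg2+ (Z=12, 10 e⁻), Na+ (Z=11, 10 e⁻), F- (Z=9, 10 e⁻), Cl- (Z=17, 18 e⁻). Si4+ < Al3+ (both 10 e⁻, Z=14>13); Al3+ < Mg2+ (both 10 e⁻, Z=13>12); Mg2+ < Na+ (both 10 e⁻, Z=12>11); Na+ < F- (isoelectronic, higher Z=11 is smaller); F- < Cl- (same group, period 2 vs 3).
So the order is Si4+ < Al3+ < Mg2+ < Na+ < F- < Cl-; the 2nd-smallest ion is Al3+.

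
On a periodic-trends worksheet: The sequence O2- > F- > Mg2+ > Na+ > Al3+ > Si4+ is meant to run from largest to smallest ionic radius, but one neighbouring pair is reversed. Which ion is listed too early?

Mg2+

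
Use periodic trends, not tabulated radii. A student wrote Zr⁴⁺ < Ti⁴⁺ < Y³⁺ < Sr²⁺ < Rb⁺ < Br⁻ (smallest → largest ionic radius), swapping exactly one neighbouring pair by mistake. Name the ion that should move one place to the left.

Ti⁴⁺

Check each adjacent pair. Zr⁴⁺ and Ti⁴⁺ are reversed: same group and charge — period 4 sits above period 5, so Ti⁴⁺ is smaller. No other neighbouring pair contradicts the periodic trends, so Ti⁴⁺ is the ion listed too late.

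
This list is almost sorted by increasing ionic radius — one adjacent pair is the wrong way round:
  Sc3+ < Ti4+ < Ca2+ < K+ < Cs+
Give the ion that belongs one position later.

The pair Sc3+, Ti4+ is the wrong way round — Ti4+ and Sc3+ share 18 electrons; the higher nuclear charge on Ti (Z=22) contracts it more, so Ti4+ < Sc3+. All other adjacent pairs agree with periodic trends, so Sc3+ is the misplaced ion.

Sc3+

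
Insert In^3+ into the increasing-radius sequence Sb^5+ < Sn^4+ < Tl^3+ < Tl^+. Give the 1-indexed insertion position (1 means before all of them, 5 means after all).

Electron counts and nuclear charges: Sb^5+: 46 e⁻, Z=51, Sn^4+: 46 e⁻, Z=50, In^3+: 46 e⁻, Z=49, Tl^3+: 78 e⁻, Z=81, Tl^+: 80 e⁻, Z=81. Sb^5+ < Sn^4+ (both 46 e⁻, Z=51>50); Sn^4+ < In^3+ (both 46 e⁻, Z=50>49); In^3+ < Tl^3+ (same group, period 5 vs 6); Tl^3+ < Tl^+ (same element, +3 vs +1).
With In^3+ included the full order is Sb^5+ < Sn^4+ < In^3+ < Tl^3+ < Tl^+, so it takes position 3.

3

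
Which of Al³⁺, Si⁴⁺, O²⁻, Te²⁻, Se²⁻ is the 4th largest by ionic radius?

Tabulating Z and e⁻: Si⁴⁺: 10 e⁻, Z=14, Al³⁺: 10 e⁻, Z=13, O²⁻: 10 e⁻, Z=8, Se²⁻: 36 e⁻, Z=34, Te²⁻: 54 e⁻, Z=52. Si⁴⁺ < Al³⁺ (isoelectronic, higher Z=14 is smaller); Al³⁺ < O²⁻ (both 10 e⁻, Z=13>8); O²⁻ < Se²⁻ (same group, 2 shells fewer); Se²⁻ < Te²⁻ (same group, period 4 vs 5).
Full ascending order: Si⁴⁺ < Al³⁺ < O²⁻ < Se²⁻ < Te²⁻. Counting from the largest, position 4 is Al³⁺.

Al³⁺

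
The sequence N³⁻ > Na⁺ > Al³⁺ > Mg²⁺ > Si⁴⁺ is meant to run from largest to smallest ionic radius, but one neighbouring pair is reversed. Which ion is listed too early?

Scanning neighbour by neighbour, only Al³⁺/Mg²⁺ violates a trend: both have 10 electrons but Z(Al)=13 > Z(Mg)=12, so Al³⁺ should be the smaller of the two. That makes Al³⁺ the one sitting a position early relative to where it belongs.

Al³⁺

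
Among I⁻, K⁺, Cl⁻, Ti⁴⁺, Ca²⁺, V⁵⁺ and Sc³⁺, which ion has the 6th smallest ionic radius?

Work out protons and electrons: V⁵⁺ (Z=23, 18 e⁻), Ti⁴⁺ (Z=22, 18 e⁻), Sc³⁺ (Z=21, 18 e⁻), Ca²⁺ (Z=20, 18 e⁻), K⁺ (Z=19, 18 e⁻), Cl⁻ (Z=17, 18 e⁻), I⁻ (Z=53, 54 e⁻). V⁵⁺ < Ti⁴⁺ (both 18 e⁻, Z=23>22); Ti⁴⁺ < Sc³⁺ (both 18 e⁻, Z=22>21); Sc³⁺ < Ca²⁺ (both 18 e⁻, Z=21>20); Ca²⁺ < K⁺ (isoelectronic, higher Z=20 is smaller); K⁺ < Cl⁻ (isoelectronic, higher Z=19 is smaller); Cl⁻ < I⁻ (same group, 2 shells fewer).
Full ascending order: V⁵⁺ < Ti⁴⁺ < Sc³⁺ < Ca²⁺ < K⁺ < Cl⁻ < I⁻. Counting from the smallest, position 6 is Cl⁻.

Cl⁻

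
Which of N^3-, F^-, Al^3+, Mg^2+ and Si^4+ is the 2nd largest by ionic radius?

F^-

Isoelectronic series (10 e⁻ each). Size is set by nuclear charge: more protons means a smaller ion. Si^4+ (Z=14), Al^3+ (Z=13), Mg^2+ (Z=12), F^- (Z=9), N^3- (Z=7).
Full ascending order: Si^4+ < Al^3+ < Mg^2+ < F^- < N^3-. Counting from the largest, position 2 is F^-.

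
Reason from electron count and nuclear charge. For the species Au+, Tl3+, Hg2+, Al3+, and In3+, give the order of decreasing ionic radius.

Au+ > Hg2+ > Tl3+ > In3+ > Al3+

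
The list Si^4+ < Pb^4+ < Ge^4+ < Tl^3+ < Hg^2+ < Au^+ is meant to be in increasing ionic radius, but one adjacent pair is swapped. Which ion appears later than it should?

Ge^4+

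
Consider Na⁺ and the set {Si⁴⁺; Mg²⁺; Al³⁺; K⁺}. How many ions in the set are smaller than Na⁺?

Si⁴⁺: 10 e⁻, Z=14, Al³⁺: 10 e⁻, Z=13, Mg²⁺: 10 e⁻, Z=12, Na⁺: 10 e⁻, Z=11, K⁺: 18 e⁻, Z=19. Si⁴⁺ < Al³⁺ (isoelectronic, higher Z=14 is smaller); Al³⁺ < Mg²⁺ (isoelectronic, higher Z=13 is smaller); Mg²⁺ < Na⁺ (isoelectronic, higher Z=12 is smaller); Na⁺ < K⁺ (same group, period 3 vs 4).
Relative to Na⁺, the ions that are smaller are Si⁴⁺, Al³⁺, Mg²⁺. Count: 3.

3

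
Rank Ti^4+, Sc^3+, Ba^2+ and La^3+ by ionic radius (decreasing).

Tabulating Z and e⁻: Ti^4+ has 18 e⁻ (Z=22), Sc^3+ has 18 e⁻ (Z=21), La^3+ has 54 e⁻ (Z=57), Ba^2+ has 54 e⁻ (Z=56). Ti^4+ < Sc^3+ (isoelectronic, higher Z=22 is smaller); Sc^3+ < La^3+ (same group, 2 shells fewer); La^3+ < Ba^2+ (isoelectronic, higher Z=57 is smaller).

Ba^2+ > La^3+ > Sc^3+ > Ti^4+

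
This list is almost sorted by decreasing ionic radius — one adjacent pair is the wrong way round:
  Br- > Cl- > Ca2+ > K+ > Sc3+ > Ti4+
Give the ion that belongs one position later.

Ca2+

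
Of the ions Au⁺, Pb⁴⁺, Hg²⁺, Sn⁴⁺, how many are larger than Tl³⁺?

2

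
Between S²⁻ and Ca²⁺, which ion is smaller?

Ca²⁺

These species are isoelectronic with 18 electrons. The only difference is the number of protons: Ca²⁺ (Z=20), S²⁻ (Z=16). The strongest nuclear pull (Ca²⁺) gives the smallest ion.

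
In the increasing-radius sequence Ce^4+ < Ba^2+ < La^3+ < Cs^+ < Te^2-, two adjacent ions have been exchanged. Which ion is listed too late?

La^3+

Compare adjacent ions: both have 54 electrons but Z(La)=57 > Z(Ba)=56, so La^3+ should be the smaller of the two — yet in this increasing list Ba^2+ sits before La^3+. Nothing else is reversed, so La^3+ should move one place to the left.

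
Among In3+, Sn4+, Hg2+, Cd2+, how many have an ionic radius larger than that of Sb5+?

4

Tabulating Z and e⁻: Sb5+ has 46 e⁻ (Z=51), Sn4+ has 46 e⁻ (Z=50), In3+ has 46 e⁻ (Z=49), Cd2+ has 46 e⁻ (Z=48), Hg2+ has 78 e⁻ (Z=80). Sb5+ < Sn4+ (isoelectronic, higher Z=51 is smaller); Sn4+ < In3+ (both 46 e⁻, Z=50>49); In3+ < Cd2+ (isoelectronic, higher Z=49 is smaller); Cd2+ < Hg2+ (same group, 1 shell fewer).
Relative to Sb5+, the ions that are larger are Sn4+, In3+, Cd2+, Hg2+. That's 4.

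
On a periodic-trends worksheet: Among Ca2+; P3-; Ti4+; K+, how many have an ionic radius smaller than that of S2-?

Each ion has 18 electrons. The ranking follows nuclear charge in reverse — greater Z gives a smaller radius. Ti4+ (Z=22), Ca2+ (Z=20), K+ (Z=19), S2- (Z=16), P3- (Z=15).
Ordering all of them (including S2-) by radius gives Ti4+ < Ca2+ < K+ < S2- < P3-. That's 3.

3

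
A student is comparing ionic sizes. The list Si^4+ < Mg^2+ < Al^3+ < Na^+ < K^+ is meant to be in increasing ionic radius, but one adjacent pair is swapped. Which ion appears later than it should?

Al^3+

Scanning neighbour by neighbour, only Mg^2+/Al^3+ violates a trend: Al^3+ and Mg^2+ share 10 electrons; the higher nuclear charge on Al (Z=13) contracts it more, so Al^3+ < Mg^2+. That makes Al^3+ the one sitting a position late relative to where it belongs.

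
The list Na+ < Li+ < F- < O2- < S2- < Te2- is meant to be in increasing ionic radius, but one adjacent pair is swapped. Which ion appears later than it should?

Li+

Check each adjacent pair. Na+ and Li+ are reversed: both in group 1 with the same charge; Li+ (period 2) has the smaller radius. No other neighbouring pair contradicts the periodic trends, so Li+ is the ion listed too late.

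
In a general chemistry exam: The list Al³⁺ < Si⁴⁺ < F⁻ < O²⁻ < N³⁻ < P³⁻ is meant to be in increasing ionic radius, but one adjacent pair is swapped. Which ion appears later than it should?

Si⁴⁺

Check each adjacent pair. Al³⁺ and Si⁴⁺ are reversed: they are isoelectronic (10 e⁻) and Si has more protons than Al (14 vs 13), making Si⁴⁺ smaller. No other neighbouring pair contradicts the periodic trends, so Si⁴⁺ is the ion listed too late.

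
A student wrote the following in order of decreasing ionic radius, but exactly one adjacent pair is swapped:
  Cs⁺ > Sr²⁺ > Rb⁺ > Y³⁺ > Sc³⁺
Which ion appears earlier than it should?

Check each adjacent pair. Sr²⁺ and Rb⁺ are reversed: Sr²⁺ and Rb⁺ share 36 electrons; the higher nuclear charge on Sr (Z=38) contracts it more, so Sr²⁺ < Rb⁺. No other neighbouring pair contradicts the periodic trends, so Sr²⁺ is the ion listed too early.

Sr²⁺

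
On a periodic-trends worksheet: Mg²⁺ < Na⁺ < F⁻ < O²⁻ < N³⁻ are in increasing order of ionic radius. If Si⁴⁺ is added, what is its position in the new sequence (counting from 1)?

1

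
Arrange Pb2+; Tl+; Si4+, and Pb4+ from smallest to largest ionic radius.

Si4+ < Pb4+ < Pb2+ < Tl+

First list Z and electron count for each: Si4+ (Z=14, 10 e⁻), Pb4+ (Z=82, 78 e⁻), Pb2+ (Z=82, 80 e⁻), Tl+ (Z=81, 80 e⁻). Si4+ < Pb4+ (same group, period 3 vs 6); Pb4+ < Pb2+ (higher charge on the same element); Pb2+ < Tl+ (isoelectronic, higher Z=82 is smaller).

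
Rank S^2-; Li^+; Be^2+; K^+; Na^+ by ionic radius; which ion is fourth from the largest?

Electron counts and nuclear charges: Be^2+ has 2 e⁻ (Z=4), Li^+ has 2 e⁻ (Z=3), Na^+ has 10 e⁻ (Z=11), K^+ has 18 e⁻ (Z=19), S^2- has 18 e⁻ (Z=16). Be^2+ < Li^+ (isoelectronic, higher Z=4 is smaller); Li^+ < Na^+ (same group, period 2 vs 3); Na^+ < K^+ (same group, 1 shell fewer); K^+ < S^2- (isoelectronic, higher Z=19 is smaller).
So the order is Be^2+ < Li^+ < Na^+ < K^+ < S^2-; the 4th-largest ion is Li^+.

Li^+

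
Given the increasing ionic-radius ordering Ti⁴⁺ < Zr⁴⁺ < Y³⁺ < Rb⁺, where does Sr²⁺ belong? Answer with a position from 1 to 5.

First list Z and electron count for each: Ti⁴⁺: 18 e⁻, Z=22, Zr⁴⁺: 36 e⁻, Z=40, Y³⁺: 36 e⁻, Z=39, Sr²⁺: 36 e⁻, Z=38, Rb⁺: 36 e⁻, Z=37. Ti⁴⁺ < Zr⁴⁺ (same group, period 4 vs 5); Zr⁴⁺ < Y³⁺ (isoelectronic, higher Z=40 is smaller); Y³⁺ < Sr²⁺ (both 36 e⁻, Z=39>38); Sr²⁺ < Rb⁺ (both 36 e⁻, Z=38>37).
Putting Sr²⁺ in gives Ti⁴⁺ < Zr⁴⁺ < Y³⁺ < Sr²⁺ < Rb⁺; it lands at slot 4.

4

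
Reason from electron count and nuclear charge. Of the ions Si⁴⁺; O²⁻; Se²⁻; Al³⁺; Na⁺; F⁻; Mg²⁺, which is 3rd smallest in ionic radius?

Mg²⁺

Work out protons and electrons: Si⁴⁺ has 10 e⁻ (Z=14), Al³⁺ has 10 e⁻ (Z=13), Mg²⁺ has 10 e⁻ (Z=12), Na⁺ has 10 e⁻ (Z=11), F⁻ has 10 e⁻ (Z=9), O²⁻ has 10 e⁻ (Z=8), Se²⁻ has 36 e⁻ (Z=34). Si⁴⁺ < Al³⁺ (isoelectronic, higher Z=14 is smaller); Al³⁺ < Mg²⁺ (both 10 e⁻, Z=13>12); Mg²⁺ < Na⁺ (isoelectronic, higher Z=12 is smaller); Na⁺ < F⁻ (both 10 e⁻, Z=11>9); F⁻ < O²⁻ (isoelectronic, higher Z=9 is smaller); O²⁻ < Se²⁻ (same group, 2 shells fewer).
That gives Si⁴⁺ < Al³⁺ < Mg²⁺ < Na⁺ < F⁻ < O²⁻ < Se²⁻. From the smallest end, number 3 is Mg²⁺.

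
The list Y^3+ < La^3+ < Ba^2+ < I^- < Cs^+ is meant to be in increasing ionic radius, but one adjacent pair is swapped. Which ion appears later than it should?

Cs^+

Check each adjacent pair. I^- and Cs^+ are reversed: both have 54 electrons but Z(Cs)=55 > Z(I)=53, so Cs^+ should be the smaller of the two. No other neighbouring pair contradicts the periodic trends, so Cs^+ is the ion listed too late.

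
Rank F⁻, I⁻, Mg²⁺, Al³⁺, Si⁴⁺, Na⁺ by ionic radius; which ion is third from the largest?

Na⁺

Si⁴⁺: 10 e⁻, Z=14, Al³⁺: 10 e⁻, Z=13, Mg²⁺: 10 e⁻, Z=12, Na⁺: 10 e⁻, Z=11, F⁻: 10 e⁻, Z=9, I⁻: 54 e⁻, Z=53. Si⁴⁺ < Al³⁺ (isoelectronic, higher Z=14 is smaller); Al³⁺ < Mg²⁺ (isoelectronic, higher Z=13 is smaller); Mg²⁺ < Na⁺ (both 10 e⁻, Z=12>11); Na⁺ < F⁻ (both 10 e⁻, Z=11>9); F⁻ < I⁻ (same group, 3 shells fewer).
That gives Si⁴⁺ < Al³⁺ < Mg²⁺ < Na⁺ < F⁻ < I⁻. From the largest end, number 3 is Na⁺.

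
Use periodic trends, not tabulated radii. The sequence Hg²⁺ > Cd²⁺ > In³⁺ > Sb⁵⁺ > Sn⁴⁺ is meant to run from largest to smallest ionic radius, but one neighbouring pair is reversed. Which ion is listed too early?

The pair Sb⁵⁺, Sn⁴⁺ is the wrong way round — Sb⁵⁺ and Sn⁴⁺ share 46 electrons; the higher nuclear charge on Sb (Z=51) contracts it more, so Sb⁵⁺ < Sn⁴⁺. All other adjacent pairs agree with periodic trends, so Sb⁵⁺ is the misplaced ion.

Sb⁵⁺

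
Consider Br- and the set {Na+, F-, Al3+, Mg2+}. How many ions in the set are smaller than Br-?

Al3+: 10 e⁻, Z=13, Mg2+: 10 e⁻, Z=12, Na+: 10 e⁻, Z=11, F-: 10 e⁻, Z=9, Br-: 36 e⁻, Z=35. Al3+ < Mg2+ (both 10 e⁻, Z=13>12); Mg2+ < Na+ (both 10 e⁻, Z=12>11); Na+ < F- (isoelectronic, higher Z=11 is smaller); F- < Br- (same group, period 2 vs 4).
Relative to Br-, the ions that are smaller are Al3+, Mg2+, Na+, F-. So 4 are smaller.

4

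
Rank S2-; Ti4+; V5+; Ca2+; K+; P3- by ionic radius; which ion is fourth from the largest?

Ca2+

All of these have 18 electrons (isoelectronic). With the same electron cloud, the ion with the most protons pulls it in tightest. Nuclear charges: V5+ (Z=23), Ti4+ (Z=22), Ca2+ (Z=20), K+ (Z=19), S2- (Z=16), P3- (Z=15). Highest Z is smallest.
So the order is V5+ < Ti4+ < Ca2+ < K+ < S2- < P3-; the 4th-largest ion is Ca2+.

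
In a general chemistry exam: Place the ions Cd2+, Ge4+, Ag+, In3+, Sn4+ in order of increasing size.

Ge4+ < Sn4+ < In3+ < Cd2+ < Ag+

Electron counts and nuclear charges: Ge4+ (Z=32, 28 e⁻), Sn4+ (Z=50, 46 e⁻), In3+ (Z=49, 46 e⁻), Cd2+ (Z=48, 46 e⁻), Ag+ (Z=47, 46 e⁻). Ge4+ < Sn4+ (same group, 1 shell fewer); Sn4+ < In3+ (isoelectronic, higher Z=50 is smaller); In3+ < Cd2+ (both 46 e⁻, Z=49>48); Cd2+ < Ag+ (both 46 e⁻, Z=48>47).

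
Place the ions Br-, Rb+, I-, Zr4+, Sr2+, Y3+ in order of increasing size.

Zr4+ < Y3+ < Sr2+ < Rb+ < Br- < I-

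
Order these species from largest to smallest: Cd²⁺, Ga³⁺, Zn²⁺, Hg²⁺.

Electron counts and nuclear charges: Ga³⁺ has 28 e⁻ (Z=31), Zn²⁺ has 28 e⁻ (Z=30), Cd²⁺ has 46 e⁻ (Z=48), Hg²⁺ has 78 e⁻ (Z=80). Ga³⁺ < Zn²⁺ (both 28 e⁻, Z=31>30); Zn²⁺ < Cd²⁺ (same group, period 4 vs 5); Cd²⁺ < Hg²⁺ (same group, period 5 vs 6).

Hg²⁺ > Cd²⁺ > Zn²⁺ > Ga³⁺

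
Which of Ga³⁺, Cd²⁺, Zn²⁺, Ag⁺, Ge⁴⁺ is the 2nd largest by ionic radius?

Cd²⁺

First list Z and electron count for each: Ge⁴⁺: 28 e⁻, Z=32, Ga³⁺: 28 e⁻, Z=31, Zn²⁺: 28 e⁻, Z=30, Cd²⁺: 46 e⁻, Z=48, Ag⁺: 46 e⁻, Z=47. Ge⁴⁺ < Ga³⁺ (both 28 e⁻, Z=32>31); Ga³⁺ < Zn²⁺ (both 28 e⁻, Z=31>30); Zn²⁺ < Cd²⁺ (same group, period 4 vs 5); Cd²⁺ < Ag⁺ (isoelectronic, higher Z=48 is smaller).
Full ascending order: Ge⁴⁺ < Ga³⁺ < Zn²⁺ < Cd²⁺ < Ag⁺. Counting from the largest, position 2 is Cd²⁺.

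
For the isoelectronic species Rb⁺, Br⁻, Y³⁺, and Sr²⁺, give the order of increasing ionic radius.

Y³⁺ < Sr²⁺ < Rb⁺ < Br⁻

Isoelectronic series (36 e⁻ each). Size is set by nuclear charge: more protons means a smaller ion. Y³⁺ (Z=39), Sr²⁺ (Z=38), Rb⁺ (Z=37), Br⁻ (Z=35).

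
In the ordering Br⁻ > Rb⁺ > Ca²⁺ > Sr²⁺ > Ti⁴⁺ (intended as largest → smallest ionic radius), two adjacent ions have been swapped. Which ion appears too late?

Sr²⁺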